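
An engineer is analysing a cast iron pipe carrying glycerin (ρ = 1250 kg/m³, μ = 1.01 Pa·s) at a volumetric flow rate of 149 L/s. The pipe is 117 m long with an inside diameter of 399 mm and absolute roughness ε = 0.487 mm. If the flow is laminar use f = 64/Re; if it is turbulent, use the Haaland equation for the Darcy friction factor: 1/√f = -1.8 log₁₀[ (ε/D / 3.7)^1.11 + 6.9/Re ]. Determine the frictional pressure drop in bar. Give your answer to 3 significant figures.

Q = 149 L/s = 149/1000 = 0.149 m³/s.
Cross-sectional area A = πD²/4 = π(0.399)²/4 = 0.125 m²; mean velocity V = Q/A = 0.149/0.125 = 1.192 m/s.
Reynolds number Re = ρVD/μ = 1250 · 1.192 · 0.399 / 1.01 = 588.5.
Re < 2300 → laminar flow, so f = 64/Re = 64/588.5 = 0.1088 (the turbulent correlation is not needed).
Darcy-Weisbach: ΔP = f(L/D)(ρV²/2) = 0.1088·(117/0.399)·(1250·1.192²/2) = 0.1088·293.2·887.5 = 2.83e+04 Pa.
ΔP = 2.83e+04 Pa = 0.283 bar.

ΔP ≈ 0.283 bar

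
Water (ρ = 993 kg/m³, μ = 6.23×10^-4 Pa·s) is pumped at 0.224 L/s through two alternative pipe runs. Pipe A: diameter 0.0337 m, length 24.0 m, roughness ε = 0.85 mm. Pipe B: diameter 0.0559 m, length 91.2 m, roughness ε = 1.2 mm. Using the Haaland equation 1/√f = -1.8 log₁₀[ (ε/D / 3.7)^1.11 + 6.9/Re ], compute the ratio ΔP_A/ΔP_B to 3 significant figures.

ΔP_A/ΔP_B ≈ 3.39

Pipe A: V = Q/A = 0.000224/0.000892 = 0.2511 m/s; Re = 1.349e+04; ε/D = 0.0252; Haaland → f = 0.05581; ΔP_A = f(L/D)(ρV²/2) = 1245 Pa.
Pipe B: V = Q/A = 0.000224/0.002454 = 0.09127 m/s; Re = 8132; ε/D = 0.0215; Haaland → f = 0.05436; ΔP_B = f(L/D)(ρV²/2) = 366.8 Pa.
ΔP_A/ΔP_B = 1245/366.8 = 3.39.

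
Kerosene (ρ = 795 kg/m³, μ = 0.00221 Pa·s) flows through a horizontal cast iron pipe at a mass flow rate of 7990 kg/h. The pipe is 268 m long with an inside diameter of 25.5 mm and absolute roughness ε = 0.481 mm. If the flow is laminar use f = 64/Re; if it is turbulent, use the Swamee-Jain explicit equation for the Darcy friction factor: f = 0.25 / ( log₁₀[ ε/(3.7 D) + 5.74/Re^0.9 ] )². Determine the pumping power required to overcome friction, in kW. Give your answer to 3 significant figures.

ṁ = 7990 kg/h = 7990/3600 = 2.219 kg/s.
A = πD²/4 = π(0.0255)²/4 = 0.0005107 m²; mean velocity V = ṁ/(ρA) = 2.219/(795 · 0.0005107) = 5.466 m/s.
Reynolds number Re = ρVD/μ = 795 · 5.466 · 0.0255 / 0.00221 = 5.014e+04.
Re > 4000 → turbulent. Relative roughness ε/D = 0.000481/0.0255 = 0.0189. Swamee-Jain: f = 0.25/(log₁₀[0.0189/3.7 + 5.74/5.014e+04^0.9])² = 0.25/(log₁₀[0.0051 + 0.000338])² = 0.25/(-2.265)² = 0.04874.
Darcy-Weisbach: ΔP = f(L/D)(ρV²/2) = 0.04874·(268/0.0255)·(795·5.466²/2) = 0.04874·1.051e+04·1.188e+04 = 6.085e+06 Pa.
Q = ṁ/ρ = 2.219/795 = 0.002792 m³/s.
Pumping power P = QΔP = 0.002792·6.085e+06 = 16990 W = 17.0 kW.

P ≈ 17.0 kW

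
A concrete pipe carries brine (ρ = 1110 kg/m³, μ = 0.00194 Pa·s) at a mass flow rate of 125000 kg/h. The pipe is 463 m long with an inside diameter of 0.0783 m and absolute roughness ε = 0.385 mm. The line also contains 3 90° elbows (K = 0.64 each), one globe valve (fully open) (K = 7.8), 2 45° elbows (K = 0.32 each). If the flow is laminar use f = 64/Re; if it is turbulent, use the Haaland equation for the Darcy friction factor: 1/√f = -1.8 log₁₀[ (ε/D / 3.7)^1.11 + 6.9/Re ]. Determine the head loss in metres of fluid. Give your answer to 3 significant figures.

h_f ≈ 411 m

ṁ = 125000 kg/h = 125000/3600 = 34.72 kg/s.
A = πD²/4 = π(0.0783)²/4 = 0.004815 m²; mean velocity V = ṁ/(ρA) = 34.72/(1110 · 0.004815) = 6.496 m/s.
Reynolds number Re = ρVD/μ = 1110 · 6.496 · 0.0783 / 0.00194 = 2.91e+05.
Re > 4000 → turbulent. Relative roughness ε/D = 0.000385/0.0783 = 0.00492. Haaland: 1/√f = -1.8 log₁₀[(0.00492/3.7)^1.11 + 6.9/2.91e+05] = -1.8 log₁₀[0.000641 + 2.37e-05] = 5.719, so f = 0.03058.
Total minor-loss coefficient ΣK = 3·0.64 + 1·7.8 + 2·0.32 = 10.4.
ΔP = [f·L/D + ΣK]·(ρV²/2) = [0.03058·463/0.0783 + 10.4]·(1110·6.496²/2) = [180.8 + 10.4]·2.342e+04 = 4.477e+06 Pa.
Head loss h_f = ΔP/(ρg) = 4.477e+06/(1110·9.81) = 411 m.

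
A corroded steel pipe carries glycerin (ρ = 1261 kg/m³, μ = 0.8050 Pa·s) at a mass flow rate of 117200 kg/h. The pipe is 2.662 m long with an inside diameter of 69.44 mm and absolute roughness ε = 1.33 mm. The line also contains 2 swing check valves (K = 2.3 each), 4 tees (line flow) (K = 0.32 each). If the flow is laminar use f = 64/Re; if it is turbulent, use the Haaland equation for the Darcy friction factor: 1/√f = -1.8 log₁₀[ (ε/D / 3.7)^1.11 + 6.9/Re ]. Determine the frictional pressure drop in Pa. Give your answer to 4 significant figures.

ṁ = 117200 kg/h = 117200/3600 = 32.56 kg/s.
A = πD²/4 = π(0.06944)²/4 = 0.003787 m²; mean velocity V = ṁ/(ρA) = 32.56/(1261 · 0.003787) = 6.817 m/s.
Reynolds number Re = ρVD/μ = 1261 · 6.817 · 0.06944 / 0.805 = 741.5.
Re < 2300 → laminar flow, so f = 64/Re = 64/741.5 = 0.08631 (the turbulent correlation is not needed).
Total minor-loss coefficient ΣK = 2·2.3 + 4·0.32 = 5.88.
ΔP = [f·L/D + ΣK]·(ρV²/2) = [0.08631·2.662/0.06944 + 5.88]·(1261·6.817²/2) = [3.309 + 5.88]·2.93e+04 = 2.692e+05 Pa.

ΔP ≈ 269200 Pa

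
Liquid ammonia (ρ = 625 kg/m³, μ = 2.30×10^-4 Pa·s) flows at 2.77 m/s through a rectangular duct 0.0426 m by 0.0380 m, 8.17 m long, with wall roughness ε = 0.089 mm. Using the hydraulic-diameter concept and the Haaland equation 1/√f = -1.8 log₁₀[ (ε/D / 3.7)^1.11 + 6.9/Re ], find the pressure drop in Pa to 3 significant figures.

ΔP ≈ 12000 Pa

Hydraulic diameter D_h = 4A/P = 4·(0.0426·0.038)/(2·(0.0426+0.038)) = 0.006475/0.1612 = 0.04017 m.
Re = ρVD_h/μ = 625·2.77·0.04017/0.00023 = 3.024e+05.
ε/D_h = 8.9e-05/0.04017 = 0.00222; Haaland gives 1/√f = -1.8 log₁₀[0.000265+2.28e-05] = 6.374, so f = 0.02461.
ΔP = f(L/D_h)(ρV²/2) = 0.02461·8.17/0.04017·2398 = 1.2e+04 Pa.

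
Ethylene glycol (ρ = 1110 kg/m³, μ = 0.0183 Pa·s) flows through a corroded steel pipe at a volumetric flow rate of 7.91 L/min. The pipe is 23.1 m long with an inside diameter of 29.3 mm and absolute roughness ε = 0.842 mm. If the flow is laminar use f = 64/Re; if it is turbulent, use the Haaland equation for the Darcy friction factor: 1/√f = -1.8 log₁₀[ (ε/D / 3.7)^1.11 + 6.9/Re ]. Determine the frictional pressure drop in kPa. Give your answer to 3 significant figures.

ΔP ≈ 3.08 kPa

Q = 7.91 L/min = 7.91/60000 = 0.0001318 m³/s.
Cross-sectional area A = πD²/4 = π(0.0293)²/4 = 0.0006743 m²; mean velocity V = Q/A = 0.0001318/0.0006743 = 0.1955 m/s.
Reynolds number Re = ρVD/μ = 1110 · 0.1955 · 0.0293 / 0.0183 = 347.5.
Re < 2300 → laminar flow, so f = 64/Re = 64/347.5 = 0.1842 (the turbulent correlation is not needed).
Darcy-Weisbach: ΔP = f(L/D)(ρV²/2) = 0.1842·(23.1/0.0293)·(1110·0.1955²/2) = 0.1842·788.4·21.22 = 3081 Pa.
ΔP = 3081 Pa = 3.08 kPa.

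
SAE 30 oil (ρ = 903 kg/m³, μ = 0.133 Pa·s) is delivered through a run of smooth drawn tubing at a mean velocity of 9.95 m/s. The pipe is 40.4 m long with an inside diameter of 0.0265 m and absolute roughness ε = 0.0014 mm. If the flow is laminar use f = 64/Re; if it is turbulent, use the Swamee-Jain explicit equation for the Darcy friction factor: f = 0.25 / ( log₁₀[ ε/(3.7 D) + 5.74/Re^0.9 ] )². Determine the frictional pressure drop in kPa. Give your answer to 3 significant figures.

Reynolds number Re = ρVD/μ = 903 · 9.95 · 0.0265 / 0.133 = 1790.
Re < 2300 → laminar flow, so f = 64/Re = 64/1790 = 0.03575 (the turbulent correlation is not needed).
Darcy-Weisbach: ΔP = f(L/D)(ρV²/2) = 0.03575·(40.4/0.0265)·(903·9.95²/2) = 0.03575·1525·4.47e+04 = 2.436e+06 Pa.
ΔP = 2.436e+06 Pa = 2440 kPa.

ΔP ≈ 2440 kPa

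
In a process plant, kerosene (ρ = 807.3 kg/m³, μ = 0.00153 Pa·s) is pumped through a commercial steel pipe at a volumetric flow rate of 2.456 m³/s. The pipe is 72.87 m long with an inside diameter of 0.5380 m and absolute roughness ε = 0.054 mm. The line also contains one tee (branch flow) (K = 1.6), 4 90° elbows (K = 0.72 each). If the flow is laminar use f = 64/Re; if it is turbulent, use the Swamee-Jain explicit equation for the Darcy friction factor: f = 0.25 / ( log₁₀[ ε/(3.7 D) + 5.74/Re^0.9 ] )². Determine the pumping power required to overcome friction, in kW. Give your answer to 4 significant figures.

P ≈ 716.2 kW

Cross-sectional area A = πD²/4 = π(0.538)²/4 = 0.2273 m²; mean velocity V = Q/A = 2.456/0.2273 = 10.8 m/s.
Reynolds number Re = ρVD/μ = 807.3 · 10.8 · 0.538 / 0.00153 = 3.067e+06.
Re > 4000 → turbulent. Relative roughness ε/D = 5.4e-05/0.538 = 0.0001. Swamee-Jain: f = 0.25/(log₁₀[0.0001/3.7 + 5.74/3.067e+06^0.9])² = 0.25/(log₁₀[2.71e-05 + 8.33e-06])² = 0.25/(-4.45)² = 0.01262.
Total minor-loss coefficient ΣK = 1·1.6 + 4·0.72 = 4.48.
ΔP = [f·L/D + ΣK]·(ρV²/2) = [0.01262·72.87/0.538 + 4.48]·(807.3·10.8²/2) = [1.71 + 4.48]·4.711e+04 = 2.916e+05 Pa.
Pumping power P = QΔP = 2.456·2.916e+05 = 716240 W = 716.2 kW.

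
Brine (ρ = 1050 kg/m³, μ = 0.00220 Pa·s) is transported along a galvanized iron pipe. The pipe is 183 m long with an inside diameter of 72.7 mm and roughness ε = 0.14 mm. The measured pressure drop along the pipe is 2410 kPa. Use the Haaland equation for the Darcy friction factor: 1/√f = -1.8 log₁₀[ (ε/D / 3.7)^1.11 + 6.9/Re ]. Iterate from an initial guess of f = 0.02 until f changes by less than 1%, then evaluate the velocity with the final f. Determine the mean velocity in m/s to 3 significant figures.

V ≈ 8.76 m/s

Rearranging Darcy-Weisbach: V = √(2·ΔP·D/(f·L·ρ)). With ε/D = 0.00014/0.0727 = 0.00193, iterate starting from f = 0.02:
  f = 0.02 → V = √(2·2.41e+06·0.0727/(0.02·183·1050)) = 9.549 m/s; Re = ρVD/μ = 3.313e+05; f → 0.02373
  f = 0.02373 → V = 8.767 m/s; Re = 3.042e+05; f → 0.02377
Converged (Δf/f < 1%). With the final f = 0.02377: V = √(2·2.41e+06·0.0727/(0.02377·183·1050)) = 8.759 m/s.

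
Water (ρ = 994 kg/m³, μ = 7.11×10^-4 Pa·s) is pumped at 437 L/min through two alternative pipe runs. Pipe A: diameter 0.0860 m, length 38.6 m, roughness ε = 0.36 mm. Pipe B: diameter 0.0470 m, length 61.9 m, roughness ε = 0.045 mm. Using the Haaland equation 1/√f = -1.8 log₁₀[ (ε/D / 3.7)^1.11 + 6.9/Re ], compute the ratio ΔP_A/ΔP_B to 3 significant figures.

ΔP_A/ΔP_B ≈ 0.0439

Pipe A: V = Q/A = 0.007283/0.005809 = 1.254 m/s; Re = 1.508e+05; ε/D = 0.00419; Haaland → f = 0.02949; ΔP_A = f(L/D)(ρV²/2) = 1.034e+04 Pa.
Pipe B: V = Q/A = 0.007283/0.001735 = 4.198 m/s; Re = 2.758e+05; ε/D = 0.000957; Haaland → f = 0.02041; ΔP_B = f(L/D)(ρV²/2) = 2.355e+05 Pa.
ΔP_A/ΔP_B = 1.034e+04/2.355e+05 = 0.0439.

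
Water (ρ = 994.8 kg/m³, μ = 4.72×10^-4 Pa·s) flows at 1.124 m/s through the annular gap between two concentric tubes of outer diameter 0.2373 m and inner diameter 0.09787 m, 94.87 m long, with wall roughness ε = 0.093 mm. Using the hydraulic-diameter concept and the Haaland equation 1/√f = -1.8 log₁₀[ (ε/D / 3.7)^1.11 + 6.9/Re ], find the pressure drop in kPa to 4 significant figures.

ΔP ≈ 8.076 kPa

Hydraulic diameter D_h = 4A/P = D_o - D_i = 0.2373 - 0.09787 = 0.1394 m.
Re = ρVD_h/μ = 994.8·1.124·0.1394/0.000472 = 3.303e+05.
ε/D_h = 9.3e-05/0.1394 = 0.000667; Haaland gives 1/√f = -1.8 log₁₀[6.98e-05+2.09e-05] = 7.276, so f = 0.01889.
ΔP = f(L/D_h)(ρV²/2) = 0.01889·94.87/0.1394·628.4 = 8076 Pa.
ΔP = 8.076 kPa.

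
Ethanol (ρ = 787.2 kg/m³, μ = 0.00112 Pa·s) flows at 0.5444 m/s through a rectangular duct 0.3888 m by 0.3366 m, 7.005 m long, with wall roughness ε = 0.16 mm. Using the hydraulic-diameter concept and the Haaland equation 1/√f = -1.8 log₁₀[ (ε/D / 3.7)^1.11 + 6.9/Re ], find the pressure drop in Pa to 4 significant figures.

Hydraulic diameter D_h = 4A/P = 4·(0.3888·0.3366)/(2·(0.3888+0.3366)) = 0.5235/1.451 = 0.3608 m.
Re = ρVD_h/μ = 787.2·0.5444·0.3608/0.00112 = 1.381e+05.
ε/D_h = 0.00016/0.3608 = 0.000443; Haaland gives 1/√f = -1.8 log₁₀[4.44e-05+5e-05] = 7.245, so f = 0.01905.
ΔP = f(L/D_h)(ρV²/2) = 0.01905·7.005/0.3608·116.7 = 43.14 Pa.

ΔP ≈ 43.14 Pa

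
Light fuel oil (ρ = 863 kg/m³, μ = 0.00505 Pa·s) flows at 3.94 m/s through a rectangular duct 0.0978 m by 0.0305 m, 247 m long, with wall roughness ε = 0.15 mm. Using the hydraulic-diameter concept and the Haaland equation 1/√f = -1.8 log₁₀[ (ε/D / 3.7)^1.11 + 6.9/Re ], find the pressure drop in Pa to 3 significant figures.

ΔP ≈ 1.07×10^6 Pa

Hydraulic diameter D_h = 4A/P = 4·(0.0978·0.0305)/(2·(0.0978+0.0305)) = 0.01193/0.2566 = 0.0465 m.
Re = ρVD_h/μ = 863·3.94·0.0465/0.00505 = 3.131e+04.
ε/D_h = 0.00015/0.0465 = 0.00323; Haaland gives 1/√f = -1.8 log₁₀[0.000402+0.00022] = 5.771, so f = 0.03003.
ΔP = f(L/D_h)(ρV²/2) = 0.03003·247/0.0465·6698 = 1.068e+06 Pa.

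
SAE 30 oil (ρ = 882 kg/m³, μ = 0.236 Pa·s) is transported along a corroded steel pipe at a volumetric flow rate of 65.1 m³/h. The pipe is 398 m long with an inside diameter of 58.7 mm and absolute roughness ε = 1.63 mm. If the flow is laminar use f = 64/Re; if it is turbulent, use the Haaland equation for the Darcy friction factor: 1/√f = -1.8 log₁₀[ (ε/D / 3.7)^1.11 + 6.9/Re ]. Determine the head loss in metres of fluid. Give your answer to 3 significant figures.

Q = 65.1 m³/h = 65.1/3600 = 0.01808 m³/s.
Cross-sectional area A = πD²/4 = π(0.0587)²/4 = 0.002706 m²; mean velocity V = Q/A = 0.01808/0.002706 = 6.682 m/s.
Reynolds number Re = ρVD/μ = 882 · 6.682 · 0.0587 / 0.236 = 1466.
Re < 2300 → laminar flow, so f = 64/Re = 64/1466 = 0.04366 (the turbulent correlation is not needed).
Darcy-Weisbach: ΔP = f(L/D)(ρV²/2) = 0.04366·(398/0.0587)·(882·6.682²/2) = 0.04366·6780·1.969e+04 = 5.829e+06 Pa.
Head loss h_f = ΔP/(ρg) = 5.829e+06/(882·9.81) = 674 m.

h_f ≈ 674 m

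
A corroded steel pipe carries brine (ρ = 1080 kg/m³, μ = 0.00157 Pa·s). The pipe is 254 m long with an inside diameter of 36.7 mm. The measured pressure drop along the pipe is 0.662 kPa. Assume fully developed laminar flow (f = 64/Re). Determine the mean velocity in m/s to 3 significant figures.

For laminar flow, f = 64/Re with Re = ρVD/μ, so Darcy-Weisbach reduces to ΔP = 32μLV/D². Solving for V: V = ΔP·D²/(32μL) = 662·(0.0367)²/(32·0.00157·254) = 0.06987 m/s.
Check: Re = ρVD/μ = 1080·0.06987·0.0367/0.00157 = 1764 < 2300, so the laminar assumption holds.

V ≈ 0.0699 m/s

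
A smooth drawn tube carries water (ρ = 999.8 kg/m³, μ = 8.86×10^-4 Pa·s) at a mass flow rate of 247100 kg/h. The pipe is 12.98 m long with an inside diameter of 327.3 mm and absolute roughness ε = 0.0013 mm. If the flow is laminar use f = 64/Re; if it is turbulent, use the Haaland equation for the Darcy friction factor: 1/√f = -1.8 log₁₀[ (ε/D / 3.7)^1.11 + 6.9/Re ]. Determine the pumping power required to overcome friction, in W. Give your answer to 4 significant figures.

ṁ = 247100 kg/h = 247100/3600 = 68.64 kg/s.
A = πD²/4 = π(0.3273)²/4 = 0.08414 m²; mean velocity V = ṁ/(ρA) = 68.64/(999.8 · 0.08414) = 0.816 m/s.
Reynolds number Re = ρVD/μ = 999.8 · 0.816 · 0.3273 / 0.000886 = 3.014e+05.
Re > 4000 → turbulent. Relative roughness ε/D = 1.3e-06/0.3273 = 3.97e-06. Haaland: 1/√f = -1.8 log₁₀[(3.97e-06/3.7)^1.11 + 6.9/3.014e+05] = -1.8 log₁₀[2.37e-07 + 2.29e-05] = 8.344, so f = 0.01436.
Darcy-Weisbach: ΔP = f(L/D)(ρV²/2) = 0.01436·(12.98/0.3273)·(999.8·0.816²/2) = 0.01436·39.66·332.8 = 189.6 Pa.
Q = ṁ/ρ = 68.64/999.8 = 0.06865 m³/s.
Pumping power P = QΔP = 0.06865·189.6 = 13.015 W = 13.01 W.

P ≈ 13.01 W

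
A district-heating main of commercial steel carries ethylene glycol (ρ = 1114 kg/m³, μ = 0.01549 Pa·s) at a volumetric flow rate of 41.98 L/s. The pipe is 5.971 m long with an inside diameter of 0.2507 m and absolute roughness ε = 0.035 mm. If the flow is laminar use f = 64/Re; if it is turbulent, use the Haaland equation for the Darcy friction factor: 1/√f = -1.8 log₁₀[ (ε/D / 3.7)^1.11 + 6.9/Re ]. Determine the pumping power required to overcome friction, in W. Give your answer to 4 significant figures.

P ≈ 11.18 W

Q = 41.98 L/s = 41.98/1000 = 0.04198 m³/s.
Cross-sectional area A = πD²/4 = π(0.2507)²/4 = 0.04936 m²; mean velocity V = Q/A = 0.04198/0.04936 = 0.8504 m/s.
Reynolds number Re = ρVD/μ = 1114 · 0.8504 · 0.2507 / 0.0155 = 1.533e+04.
Re > 4000 → turbulent. Relative roughness ε/D = 3.5e-05/0.2507 = 0.00014. Haaland: 1/√f = -1.8 log₁₀[(0.00014/3.7)^1.11 + 6.9/1.533e+04] = -1.8 log₁₀[1.23e-05 + 0.00045] = 6.003, so f = 0.02775.
Darcy-Weisbach: ΔP = f(L/D)(ρV²/2) = 0.02775·(5.971/0.2507)·(1114·0.8504²/2) = 0.02775·23.82·402.8 = 266.2 Pa.
Pumping power P = QΔP = 0.04198·266.2 = 11.177 W = 11.18 W.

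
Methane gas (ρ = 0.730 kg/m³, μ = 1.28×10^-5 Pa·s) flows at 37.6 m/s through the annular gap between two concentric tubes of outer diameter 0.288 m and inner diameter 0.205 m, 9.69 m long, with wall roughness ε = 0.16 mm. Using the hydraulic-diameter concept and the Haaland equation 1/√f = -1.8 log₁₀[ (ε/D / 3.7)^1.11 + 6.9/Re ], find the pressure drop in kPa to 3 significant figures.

ΔP ≈ 1.45 kPa

Hydraulic diameter D_h = 4A/P = D_o - D_i = 0.288 - 0.205 = 0.083 m.
Re = ρVD_h/μ = 0.73·37.6·0.083/1.28e-05 = 1.78e+05.
ε/D_h = 0.00016/0.083 = 0.00193; Haaland gives 1/√f = -1.8 log₁₀[0.000227+3.88e-05] = 6.436, so f = 0.02414.
ΔP = f(L/D_h)(ρV²/2) = 0.02414·9.69/0.083·516 = 1454 Pa.
ΔP = 1.45 kPa.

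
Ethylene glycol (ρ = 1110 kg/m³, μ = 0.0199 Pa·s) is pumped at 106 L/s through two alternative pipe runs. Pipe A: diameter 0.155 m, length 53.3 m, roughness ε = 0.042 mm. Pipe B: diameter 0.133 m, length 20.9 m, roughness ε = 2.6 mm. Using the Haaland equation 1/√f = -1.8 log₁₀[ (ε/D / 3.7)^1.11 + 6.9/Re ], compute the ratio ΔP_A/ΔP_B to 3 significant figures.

ΔP_A/ΔP_B ≈ 0.524

Pipe A: V = Q/A = 0.106/0.01887 = 5.618 m/s; Re = 4.857e+04; ε/D = 0.000271; Haaland → f = 0.02165; ΔP_A = f(L/D)(ρV²/2) = 1.304e+05 Pa.
Pipe B: V = Q/A = 0.106/0.01389 = 7.63 m/s; Re = 5.66e+04; ε/D = 0.0195; Haaland → f = 0.04899; ΔP_B = f(L/D)(ρV²/2) = 2.487e+05 Pa.
ΔP_A/ΔP_B = 1.304e+05/2.487e+05 = 0.524.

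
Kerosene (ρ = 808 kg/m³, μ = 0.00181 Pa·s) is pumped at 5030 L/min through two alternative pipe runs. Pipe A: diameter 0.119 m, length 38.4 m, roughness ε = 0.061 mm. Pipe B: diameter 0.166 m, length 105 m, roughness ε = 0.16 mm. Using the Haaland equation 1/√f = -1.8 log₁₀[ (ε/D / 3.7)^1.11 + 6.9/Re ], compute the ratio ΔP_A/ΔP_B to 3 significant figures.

ΔP_A/ΔP_B ≈ 1.69

Pipe A: V = Q/A = 0.08383/0.01112 = 7.538 m/s; Re = 4.004e+05; ε/D = 0.000513; Haaland → f = 0.01784; ΔP_A = f(L/D)(ρV²/2) = 1.322e+05 Pa.
Pipe B: V = Q/A = 0.08383/0.02164 = 3.874 m/s; Re = 2.87e+05; ε/D = 0.000964; Haaland → f = 0.02041; ΔP_B = f(L/D)(ρV²/2) = 7.825e+04 Pa.
ΔP_A/ΔP_B = 1.322e+05/7.825e+04 = 1.69.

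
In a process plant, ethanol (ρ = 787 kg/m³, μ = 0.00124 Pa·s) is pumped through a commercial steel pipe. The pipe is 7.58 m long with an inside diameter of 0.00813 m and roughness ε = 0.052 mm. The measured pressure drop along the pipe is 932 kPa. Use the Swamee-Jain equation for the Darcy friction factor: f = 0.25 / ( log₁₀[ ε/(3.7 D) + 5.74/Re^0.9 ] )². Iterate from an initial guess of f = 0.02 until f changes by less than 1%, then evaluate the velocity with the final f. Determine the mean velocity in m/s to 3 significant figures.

V ≈ 8.53 m/s

Rearranging Darcy-Weisbach: V = √(2·ΔP·D/(f·L·ρ)). With ε/D = 5.2e-05/0.00813 = 0.0064, iterate starting from f = 0.02:
  f = 0.02 → V = √(2·9.32e+05·0.00813/(0.02·7.58·787)) = 11.27 m/s; Re = ρVD/μ = 5.815e+04; f → 0.03445
  f = 0.03445 → V = 8.587 m/s; Re = 4.431e+04; f → 0.0349
  f = 0.0349 → V = 8.532 m/s; Re = 4.402e+04; f → 0.03491
Converged (Δf/f < 1%). With the final f = 0.03491: V = √(2·9.32e+05·0.00813/(0.03491·7.58·787)) = 8.53 m/s.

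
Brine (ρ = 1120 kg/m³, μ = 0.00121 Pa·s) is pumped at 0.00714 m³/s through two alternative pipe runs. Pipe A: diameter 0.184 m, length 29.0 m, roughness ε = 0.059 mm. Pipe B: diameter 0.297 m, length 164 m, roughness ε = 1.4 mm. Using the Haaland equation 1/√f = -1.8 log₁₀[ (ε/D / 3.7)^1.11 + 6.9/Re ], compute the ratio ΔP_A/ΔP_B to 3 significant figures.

Pipe A: V = Q/A = 0.00714/0.02659 = 0.2685 m/s; Re = 4.573e+04; ε/D = 0.000321; Haaland → f = 0.02206; ΔP_A = f(L/D)(ρV²/2) = 140.4 Pa.
Pipe B: V = Q/A = 0.00714/0.06928 = 0.1031 m/s; Re = 2.833e+04; ε/D = 0.00471; Haaland → f = 0.0328; ΔP_B = f(L/D)(ρV²/2) = 107.7 Pa.
ΔP_A/ΔP_B = 140.4/107.7 = 1.30.

ΔP_A/ΔP_B ≈ 1.30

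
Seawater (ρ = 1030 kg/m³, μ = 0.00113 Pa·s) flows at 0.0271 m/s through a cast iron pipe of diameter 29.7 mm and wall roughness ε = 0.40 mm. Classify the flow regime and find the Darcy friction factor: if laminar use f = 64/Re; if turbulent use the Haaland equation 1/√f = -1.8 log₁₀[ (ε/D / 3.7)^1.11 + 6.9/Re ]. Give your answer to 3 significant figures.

f ≈ 0.0872

Re = ρVD/μ = 1030·0.0271·0.0297/0.00113 = 733.6.
Re < 2300 → laminar, so f = 64/Re = 0.08724 (roughness is irrelevant in laminar flow).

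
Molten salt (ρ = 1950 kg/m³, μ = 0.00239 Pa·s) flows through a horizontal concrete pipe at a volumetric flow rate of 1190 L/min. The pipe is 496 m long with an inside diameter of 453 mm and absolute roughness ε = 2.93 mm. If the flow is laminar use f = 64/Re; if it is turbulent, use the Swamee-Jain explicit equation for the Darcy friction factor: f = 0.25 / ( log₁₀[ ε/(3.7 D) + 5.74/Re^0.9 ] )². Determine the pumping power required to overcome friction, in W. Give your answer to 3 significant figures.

P ≈ 11.2 W

Q = 1190 L/min = 1190/60000 = 0.01983 m³/s.
Cross-sectional area A = πD²/4 = π(0.453)²/4 = 0.1612 m²; mean velocity V = Q/A = 0.01983/0.1612 = 0.1231 m/s.
Reynolds number Re = ρVD/μ = 1950 · 0.1231 · 0.453 / 0.00239 = 4.548e+04.
Re > 4000 → turbulent. Relative roughness ε/D = 0.00293/0.453 = 0.00647. Swamee-Jain: f = 0.25/(log₁₀[0.00647/3.7 + 5.74/4.548e+04^0.9])² = 0.25/(log₁₀[0.00175 + 0.000369])² = 0.25/(-2.674)² = 0.03496.
Darcy-Weisbach: ΔP = f(L/D)(ρV²/2) = 0.03496·(496/0.453)·(1950·0.1231²/2) = 0.03496·1095·14.76 = 565.1 Pa.
Pumping power P = QΔP = 0.01983·565.1 = 11.21 W = 11.2 W.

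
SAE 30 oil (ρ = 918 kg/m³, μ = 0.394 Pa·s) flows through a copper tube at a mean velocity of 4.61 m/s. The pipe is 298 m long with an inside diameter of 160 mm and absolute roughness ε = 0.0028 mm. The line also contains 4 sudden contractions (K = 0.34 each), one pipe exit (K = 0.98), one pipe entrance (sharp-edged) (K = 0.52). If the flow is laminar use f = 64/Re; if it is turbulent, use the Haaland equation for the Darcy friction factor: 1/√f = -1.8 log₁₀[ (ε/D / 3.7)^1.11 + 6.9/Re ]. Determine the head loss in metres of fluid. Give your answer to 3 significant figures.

Reynolds number Re = ρVD/μ = 918 · 4.61 · 0.16 / 0.394 = 1719.
Re < 2300 → laminar flow, so f = 64/Re = 64/1719 = 0.03724 (the turbulent correlation is not needed).
Total minor-loss coefficient ΣK = 4·0.34 + 1·0.98 + 1·0.52 = 2.86.
ΔP = [f·L/D + ΣK]·(ρV²/2) = [0.03724·298/0.16 + 2.86]·(918·4.61²/2) = [69.36 + 2.86]·9755 = 7.045e+05 Pa.
Head loss h_f = ΔP/(ρg) = 7.045e+05/(918·9.81) = 78.2 m.

h_f ≈ 78.2 m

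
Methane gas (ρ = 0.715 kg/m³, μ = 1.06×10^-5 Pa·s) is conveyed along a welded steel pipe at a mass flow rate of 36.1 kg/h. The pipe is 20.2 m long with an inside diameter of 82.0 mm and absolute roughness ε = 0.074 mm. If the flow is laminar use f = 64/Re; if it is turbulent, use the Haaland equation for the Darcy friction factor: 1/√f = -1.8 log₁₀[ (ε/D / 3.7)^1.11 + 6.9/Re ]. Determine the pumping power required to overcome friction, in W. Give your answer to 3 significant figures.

ṁ = 36.1 kg/h = 36.1/3600 = 0.01003 kg/s.
A = πD²/4 = π(0.082)²/4 = 0.005281 m²; mean velocity V = ṁ/(ρA) = 0.01003/(0.715 · 0.005281) = 2.656 m/s.
Reynolds number Re = ρVD/μ = 0.715 · 2.656 · 0.082 / 1.06e-05 = 1.469e+04.
Re > 4000 → turbulent. Relative roughness ε/D = 7.4e-05/0.082 = 0.000902. Haaland: 1/√f = -1.8 log₁₀[(0.000902/3.7)^1.11 + 6.9/1.469e+04] = -1.8 log₁₀[9.77e-05 + 0.00047] = 5.843, so f = 0.02929.
Darcy-Weisbach: ΔP = f(L/D)(ρV²/2) = 0.02929·(20.2/0.082)·(0.715·2.656²/2) = 0.02929·246.3·2.521 = 18.19 Pa.
Q = ṁ/ρ = 0.01003/0.715 = 0.01402 m³/s.
Pumping power P = QΔP = 0.01402·18.19 = 0.2552 W = 0.255 W.

P ≈ 0.255 W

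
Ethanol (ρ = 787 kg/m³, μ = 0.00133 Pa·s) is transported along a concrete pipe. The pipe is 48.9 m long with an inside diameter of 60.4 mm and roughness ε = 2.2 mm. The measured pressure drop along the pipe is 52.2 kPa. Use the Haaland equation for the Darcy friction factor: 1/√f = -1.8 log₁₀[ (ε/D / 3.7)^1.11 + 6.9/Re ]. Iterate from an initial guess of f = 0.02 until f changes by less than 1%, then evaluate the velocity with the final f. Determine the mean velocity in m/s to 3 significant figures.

Rearranging Darcy-Weisbach: V = √(2·ΔP·D/(f·L·ρ)). With ε/D = 0.0022/0.0604 = 0.0364, iterate starting from f = 0.02:
  f = 0.02 → V = √(2·5.22e+04·0.0604/(0.02·48.9·787)) = 2.862 m/s; Re = ρVD/μ = 1.023e+05; f → 0.06248
  f = 0.06248 → V = 1.619 m/s; Re = 5.788e+04; f → 0.06269
Converged (Δf/f < 1%). With the final f = 0.06269: V = √(2·5.22e+04·0.0604/(0.06269·48.9·787)) = 1.617 m/s.

V ≈ 1.62 m/s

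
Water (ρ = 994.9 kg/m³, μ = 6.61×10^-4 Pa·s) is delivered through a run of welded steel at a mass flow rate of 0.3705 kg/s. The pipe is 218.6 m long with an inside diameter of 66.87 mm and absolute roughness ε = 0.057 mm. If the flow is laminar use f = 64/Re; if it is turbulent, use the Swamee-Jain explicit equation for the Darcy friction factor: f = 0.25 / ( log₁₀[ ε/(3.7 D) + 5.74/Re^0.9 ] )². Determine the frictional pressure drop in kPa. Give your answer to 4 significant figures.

ΔP ≈ 0.5837 kPa

A = πD²/4 = π(0.06687)²/4 = 0.003512 m²; mean velocity V = ṁ/(ρA) = 0.3705/(994.9 · 0.003512) = 0.106 m/s.
Reynolds number Re = ρVD/μ = 994.9 · 0.106 · 0.06687 / 0.000661 = 1.067e+04.
Re > 4000 → turbulent. Relative roughness ε/D = 5.7e-05/0.06687 = 0.000852. Swamee-Jain: f = 0.25/(log₁₀[0.000852/3.7 + 5.74/1.067e+04^0.9])² = 0.25/(log₁₀[0.00023 + 0.00136])² = 0.25/(-2.799)² = 0.03192.
Darcy-Weisbach: ΔP = f(L/D)(ρV²/2) = 0.03192·(218.6/0.06687)·(994.9·0.106²/2) = 0.03192·3269·5.593 = 583.7 Pa.
ΔP = 583.7 Pa = 0.5837 kPa.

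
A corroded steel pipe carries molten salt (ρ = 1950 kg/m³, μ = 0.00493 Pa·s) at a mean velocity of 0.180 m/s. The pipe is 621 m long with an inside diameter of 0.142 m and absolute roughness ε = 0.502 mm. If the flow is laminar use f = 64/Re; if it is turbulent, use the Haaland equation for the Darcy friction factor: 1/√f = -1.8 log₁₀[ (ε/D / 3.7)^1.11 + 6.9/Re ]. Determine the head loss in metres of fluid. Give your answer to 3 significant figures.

Reynolds number Re = ρVD/μ = 1950 · 0.18 · 0.142 / 0.00493 = 1.011e+04.
Re > 4000 → turbulent. Relative roughness ε/D = 0.000502/0.142 = 0.00354. Haaland: 1/√f = -1.8 log₁₀[(0.00354/3.7)^1.11 + 6.9/1.011e+04] = -1.8 log₁₀[0.000445 + 0.000682] = 5.306, so f = 0.03551.
Darcy-Weisbach: ΔP = f(L/D)(ρV²/2) = 0.03551·(621/0.142)·(1950·0.18²/2) = 0.03551·4373·31.59 = 4906 Pa.
Head loss h_f = ΔP/(ρg) = 4906/(1950·9.81) = 0.256 m.

h_f ≈ 0.256 m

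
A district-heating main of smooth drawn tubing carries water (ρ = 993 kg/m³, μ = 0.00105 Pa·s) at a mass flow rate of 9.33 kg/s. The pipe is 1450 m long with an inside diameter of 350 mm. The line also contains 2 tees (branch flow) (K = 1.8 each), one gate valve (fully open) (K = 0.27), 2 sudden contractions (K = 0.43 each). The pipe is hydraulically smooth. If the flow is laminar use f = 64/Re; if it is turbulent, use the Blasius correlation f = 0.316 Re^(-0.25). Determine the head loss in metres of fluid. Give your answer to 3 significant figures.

A = πD²/4 = π(0.35)²/4 = 0.09621 m²; mean velocity V = ṁ/(ρA) = 9.33/(993 · 0.09621) = 0.09766 m/s.
Reynolds number Re = ρVD/μ = 993 · 0.09766 · 0.35 / 0.00105 = 3.232e+04.
Re > 4000 → turbulent. Smooth-pipe (Blasius): f = 0.316 Re^(-0.25) = 0.316/(3.232e+04)^0.25 = 0.02357.
Total minor-loss coefficient ΣK = 2·1.8 + 1·0.27 + 2·0.43 = 4.73.
ΔP = [f·L/D + ΣK]·(ρV²/2) = [0.02357·1450/0.35 + 4.73]·(993·0.09766²/2) = [97.63 + 4.73]·4.735 = 484.7 Pa.
Head loss h_f = ΔP/(ρg) = 484.7/(993·9.81) = 0.0498 m.

h_f ≈ 0.0498 m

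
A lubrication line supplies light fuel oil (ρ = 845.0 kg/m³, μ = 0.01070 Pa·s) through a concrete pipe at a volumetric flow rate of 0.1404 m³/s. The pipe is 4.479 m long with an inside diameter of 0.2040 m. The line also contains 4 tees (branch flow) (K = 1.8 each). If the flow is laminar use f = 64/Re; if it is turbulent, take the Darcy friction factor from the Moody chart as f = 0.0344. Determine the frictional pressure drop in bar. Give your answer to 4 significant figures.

ΔP ≈ 0.6202 bar

Cross-sectional area A = πD²/4 = π(0.204)²/4 = 0.03269 m²; mean velocity V = Q/A = 0.1404/0.03269 = 4.296 m/s.
Reynolds number Re = ρVD/μ = 845 · 4.296 · 0.204 / 0.0107 = 6.92e+04.
Re > 4000 → turbulent; use the Moody-chart value f = 0.0344.
Total minor-loss coefficient ΣK = 4·1.8 = 7.2.
ΔP = [f·L/D + ΣK]·(ρV²/2) = [0.0344·4.479/0.204 + 7.2]·(845·4.296²/2) = [0.7553 + 7.2]·7796 = 6.202e+04 Pa.
ΔP = 6.202e+04 Pa = 0.6202 bar.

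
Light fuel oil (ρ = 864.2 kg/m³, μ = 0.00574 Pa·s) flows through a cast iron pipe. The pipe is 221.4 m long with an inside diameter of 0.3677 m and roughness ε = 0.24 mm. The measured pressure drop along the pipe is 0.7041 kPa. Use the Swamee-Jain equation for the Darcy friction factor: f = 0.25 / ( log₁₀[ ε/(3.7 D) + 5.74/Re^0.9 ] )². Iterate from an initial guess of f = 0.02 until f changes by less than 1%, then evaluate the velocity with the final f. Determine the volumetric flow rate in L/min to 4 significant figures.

Rearranging Darcy-Weisbach: V = √(2·ΔP·D/(f·L·ρ)). With ε/D = 0.00024/0.3677 = 0.000653, iterate starting from f = 0.02:
  f = 0.02 → V = √(2·704.1·0.3677/(0.02·221.4·864.2)) = 0.3678 m/s; Re = ρVD/μ = 2.036e+04; f → 0.02726
  f = 0.02726 → V = 0.3151 m/s; Re = 1.744e+04; f → 0.02818
  f = 0.02818 → V = 0.3099 m/s; Re = 1.716e+04; f → 0.02828
Converged (Δf/f < 1%). With the final f = 0.02828: V = √(2·704.1·0.3677/(0.02828·221.4·864.2)) = 0.3094 m/s.
Q = V·A = 0.3094·(π/4·0.3677²) = 0.03285 m³/s = 1971 L/min.

Q ≈ 1971 L/min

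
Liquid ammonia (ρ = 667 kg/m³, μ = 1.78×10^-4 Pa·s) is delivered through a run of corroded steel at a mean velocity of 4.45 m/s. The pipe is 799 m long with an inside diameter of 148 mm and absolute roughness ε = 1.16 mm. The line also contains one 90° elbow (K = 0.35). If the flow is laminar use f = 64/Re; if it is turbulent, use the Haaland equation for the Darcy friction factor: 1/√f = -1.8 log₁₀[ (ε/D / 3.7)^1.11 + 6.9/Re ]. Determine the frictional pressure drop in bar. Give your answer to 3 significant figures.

ΔP ≈ 12.5 bar

Reynolds number Re = ρVD/μ = 667 · 4.45 · 0.148 / 0.000178 = 2.468e+06.
Re > 4000 → turbulent. Relative roughness ε/D = 0.00116/0.148 = 0.00784. Haaland: 1/√f = -1.8 log₁₀[(0.00784/3.7)^1.11 + 6.9/2.468e+06] = -1.8 log₁₀[0.00108 + 2.8e-06] = 5.341, so f = 0.03506.
Total minor-loss coefficient ΣK = 1·0.35 = 0.35.
ΔP = [f·L/D + ΣK]·(ρV²/2) = [0.03506·799/0.148 + 0.35]·(667·4.45²/2) = [189.3 + 0.35]·6604 = 1.252e+06 Pa.
ΔP = 1.252e+06 Pa = 12.5 bar.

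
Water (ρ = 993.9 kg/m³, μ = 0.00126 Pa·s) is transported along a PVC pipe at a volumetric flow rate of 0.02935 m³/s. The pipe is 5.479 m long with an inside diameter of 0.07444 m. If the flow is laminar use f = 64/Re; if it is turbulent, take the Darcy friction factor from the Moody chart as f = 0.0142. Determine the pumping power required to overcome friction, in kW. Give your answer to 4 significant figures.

Cross-sectional area A = πD²/4 = π(0.07444)²/4 = 0.004352 m²; mean velocity V = Q/A = 0.02935/0.004352 = 6.744 m/s.
Reynolds number Re = ρVD/μ = 993.9 · 6.744 · 0.07444 / 0.00126 = 3.96e+05.
Re > 4000 → turbulent; use the Moody-chart value f = 0.0142.
Darcy-Weisbach: ΔP = f(L/D)(ρV²/2) = 0.0142·(5.479/0.07444)·(993.9·6.744²/2) = 0.0142·73.6·2.26e+04 = 2.362e+04 Pa.
Pumping power P = QΔP = 0.02935·2.362e+04 = 693.29 W = 0.6933 kW.

P ≈ 0.6933 kW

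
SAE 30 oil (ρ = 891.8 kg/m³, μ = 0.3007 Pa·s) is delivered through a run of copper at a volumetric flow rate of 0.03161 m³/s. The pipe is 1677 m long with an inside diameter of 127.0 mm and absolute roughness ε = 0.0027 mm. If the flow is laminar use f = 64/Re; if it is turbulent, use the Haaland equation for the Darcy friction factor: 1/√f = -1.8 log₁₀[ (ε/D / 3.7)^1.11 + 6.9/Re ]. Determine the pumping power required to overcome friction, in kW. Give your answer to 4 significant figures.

Cross-sectional area A = πD²/4 = π(0.127)²/4 = 0.01267 m²; mean velocity V = Q/A = 0.03161/0.01267 = 2.495 m/s.
Reynolds number Re = ρVD/μ = 891.8 · 2.495 · 0.127 / 0.301 = 939.9.
Re < 2300 → laminar flow, so f = 64/Re = 64/939.9 = 0.06809 (the turbulent correlation is not needed).
Darcy-Weisbach: ΔP = f(L/D)(ρV²/2) = 0.06809·(1677/0.127)·(891.8·2.495²/2) = 0.06809·1.32e+04·2776 = 2.497e+06 Pa.
Pumping power P = QΔP = 0.03161·2.497e+06 = 78915 W = 78.92 kW.

P ≈ 78.92 kW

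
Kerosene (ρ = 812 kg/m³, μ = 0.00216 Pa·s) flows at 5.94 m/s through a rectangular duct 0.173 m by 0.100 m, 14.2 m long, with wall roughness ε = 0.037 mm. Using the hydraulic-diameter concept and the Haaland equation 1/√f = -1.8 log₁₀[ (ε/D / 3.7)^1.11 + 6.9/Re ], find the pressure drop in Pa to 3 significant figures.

ΔP ≈ 27000 Pa

Hydraulic diameter D_h = 4A/P = 4·(0.173·0.1)/(2·(0.173+0.1)) = 0.0692/0.546 = 0.1267 m.
Re = ρVD_h/μ = 812·5.94·0.1267/0.00216 = 2.83e+05.
ε/D_h = 3.7e-05/0.1267 = 0.000292; Haaland gives 1/√f = -1.8 log₁₀[2.79e-05+2.44e-05] = 7.707, so f = 0.01684.
ΔP = f(L/D_h)(ρV²/2) = 0.01684·14.2/0.1267·1.433e+04 = 2.702e+04 Pa.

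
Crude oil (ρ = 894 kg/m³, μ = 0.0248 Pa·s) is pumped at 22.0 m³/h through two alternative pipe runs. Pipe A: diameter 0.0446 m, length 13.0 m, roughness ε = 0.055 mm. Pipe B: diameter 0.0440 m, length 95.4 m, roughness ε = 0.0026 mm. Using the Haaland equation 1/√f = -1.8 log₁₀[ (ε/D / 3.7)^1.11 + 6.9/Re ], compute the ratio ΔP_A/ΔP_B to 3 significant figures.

ΔP_A/ΔP_B ≈ 0.132

Pipe A: V = Q/A = 0.006111/0.001562 = 3.912 m/s; Re = 6289; ε/D = 0.00123; Haaland → f = 0.03649; ΔP_A = f(L/D)(ρV²/2) = 7.275e+04 Pa.
Pipe B: V = Q/A = 0.006111/0.001521 = 4.019 m/s; Re = 6375; ε/D = 5.91e-05; Haaland → f = 0.03514; ΔP_B = f(L/D)(ρV²/2) = 5.501e+05 Pa.
ΔP_A/ΔP_B = 7.275e+04/5.501e+05 = 0.132.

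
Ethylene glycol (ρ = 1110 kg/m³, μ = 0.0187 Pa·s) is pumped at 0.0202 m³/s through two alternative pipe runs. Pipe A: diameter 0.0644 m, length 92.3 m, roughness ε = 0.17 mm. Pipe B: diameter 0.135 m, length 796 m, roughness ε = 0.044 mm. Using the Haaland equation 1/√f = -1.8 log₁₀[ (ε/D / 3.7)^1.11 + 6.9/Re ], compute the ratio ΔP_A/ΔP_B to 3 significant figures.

ΔP_A/ΔP_B ≈ 4.64

Pipe A: V = Q/A = 0.0202/0.003257 = 6.201 m/s; Re = 2.371e+04; ε/D = 0.00264; Haaland → f = 0.0299; ΔP_A = f(L/D)(ρV²/2) = 9.147e+05 Pa.
Pipe B: V = Q/A = 0.0202/0.01431 = 1.411 m/s; Re = 1.131e+04; ε/D = 0.000326; Haaland → f = 0.03028; ΔP_B = f(L/D)(ρV²/2) = 1.973e+05 Pa.
ΔP_A/ΔP_B = 9.147e+05/1.973e+05 = 4.64.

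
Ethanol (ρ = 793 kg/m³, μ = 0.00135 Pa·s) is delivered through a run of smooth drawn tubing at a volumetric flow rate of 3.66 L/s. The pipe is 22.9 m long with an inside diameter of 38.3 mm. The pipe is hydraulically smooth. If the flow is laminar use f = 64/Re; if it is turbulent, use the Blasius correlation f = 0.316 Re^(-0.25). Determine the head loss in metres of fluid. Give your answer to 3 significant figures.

h_f ≈ 5.94 m

Q = 3.66 L/s = 3.66/1000 = 0.00366 m³/s.
Cross-sectional area A = πD²/4 = π(0.0383)²/4 = 0.001152 m²; mean velocity V = Q/A = 0.00366/0.001152 = 3.177 m/s.
Reynolds number Re = ρVD/μ = 793 · 3.177 · 0.0383 / 0.00135 = 7.147e+04.
Re > 4000 → turbulent. Smooth-pipe (Blasius): f = 0.316 Re^(-0.25) = 0.316/(7.147e+04)^0.25 = 0.01933.
Darcy-Weisbach: ΔP = f(L/D)(ρV²/2) = 0.01933·(22.9/0.0383)·(793·3.177²/2) = 0.01933·597.9·4002 = 4.624e+04 Pa.
Head loss h_f = ΔP/(ρg) = 4.624e+04/(793·9.81) = 5.94 m.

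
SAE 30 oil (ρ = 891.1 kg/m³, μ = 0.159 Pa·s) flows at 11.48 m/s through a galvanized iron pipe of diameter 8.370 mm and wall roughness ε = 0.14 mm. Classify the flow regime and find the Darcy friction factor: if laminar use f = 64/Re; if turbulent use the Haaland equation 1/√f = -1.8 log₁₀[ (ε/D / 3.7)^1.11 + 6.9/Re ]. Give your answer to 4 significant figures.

Re = ρVD/μ = 891.1·11.48·0.00837/0.159 = 538.5.
Re < 2300 → laminar, so f = 64/Re = 0.1188 (roughness is irrelevant in laminar flow).

f ≈ 0.1188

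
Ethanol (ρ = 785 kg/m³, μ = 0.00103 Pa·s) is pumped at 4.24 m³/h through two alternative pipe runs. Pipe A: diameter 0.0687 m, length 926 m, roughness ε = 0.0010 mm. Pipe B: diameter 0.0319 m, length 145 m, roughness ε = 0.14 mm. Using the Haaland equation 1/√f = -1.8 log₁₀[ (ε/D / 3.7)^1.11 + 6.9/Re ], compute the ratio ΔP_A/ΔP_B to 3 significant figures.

ΔP_A/ΔP_B ≈ 0.117

Pipe A: V = Q/A = 0.001178/0.003707 = 0.3177 m/s; Re = 1.664e+04; ε/D = 1.46e-05; Haaland → f = 0.027; ΔP_A = f(L/D)(ρV²/2) = 1.442e+04 Pa.
Pipe B: V = Q/A = 0.001178/0.0007992 = 1.474 m/s; Re = 3.583e+04; ε/D = 0.00439; Haaland → f = 0.0317; ΔP_B = f(L/D)(ρV²/2) = 1.228e+05 Pa.
ΔP_A/ΔP_B = 1.442e+04/1.228e+05 = 0.117.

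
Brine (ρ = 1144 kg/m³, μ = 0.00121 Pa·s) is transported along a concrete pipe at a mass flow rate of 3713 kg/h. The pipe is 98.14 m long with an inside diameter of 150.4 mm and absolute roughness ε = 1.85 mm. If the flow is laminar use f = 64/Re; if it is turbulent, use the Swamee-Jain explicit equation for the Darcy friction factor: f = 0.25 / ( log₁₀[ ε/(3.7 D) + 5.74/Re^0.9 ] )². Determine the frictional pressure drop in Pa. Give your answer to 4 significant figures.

ΔP ≈ 46.26 Pa

ṁ = 3713 kg/h = 3713/3600 = 1.031 kg/s.
A = πD²/4 = π(0.1504)²/4 = 0.01777 m²; mean velocity V = ṁ/(ρA) = 1.031/(1144 · 0.01777) = 0.05075 m/s.
Reynolds number Re = ρVD/μ = 1144 · 0.05075 · 0.1504 / 0.00121 = 7216.
Re > 4000 → turbulent. Relative roughness ε/D = 0.00185/0.1504 = 0.0123. Swamee-Jain: f = 0.25/(log₁₀[0.0123/3.7 + 5.74/7216^0.9])² = 0.25/(log₁₀[0.00332 + 0.00193])² = 0.25/(-2.279)² = 0.04813.
Darcy-Weisbach: ΔP = f(L/D)(ρV²/2) = 0.04813·(98.14/0.1504)·(1144·0.05075²/2) = 0.04813·652.5·1.473 = 46.26 Pa.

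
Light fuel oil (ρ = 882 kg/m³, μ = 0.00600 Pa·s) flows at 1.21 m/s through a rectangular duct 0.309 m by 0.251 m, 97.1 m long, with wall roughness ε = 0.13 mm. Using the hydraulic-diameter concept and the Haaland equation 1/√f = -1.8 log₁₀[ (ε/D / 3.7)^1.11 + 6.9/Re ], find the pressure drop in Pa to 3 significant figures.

Hydraulic diameter D_h = 4A/P = 4·(0.309·0.251)/(2·(0.309+0.251)) = 0.3102/1.12 = 0.277 m.
Re = ρVD_h/μ = 882·1.21·0.277/0.006 = 4.927e+04.
ε/D_h = 0.00013/0.277 = 0.000469; Haaland gives 1/√f = -1.8 log₁₀[4.73e-05+0.00014] = 6.709, so f = 0.02221.
ΔP = f(L/D_h)(ρV²/2) = 0.02221·97.1/0.277·645.7 = 5028 Pa.

ΔP ≈ 5030 Pa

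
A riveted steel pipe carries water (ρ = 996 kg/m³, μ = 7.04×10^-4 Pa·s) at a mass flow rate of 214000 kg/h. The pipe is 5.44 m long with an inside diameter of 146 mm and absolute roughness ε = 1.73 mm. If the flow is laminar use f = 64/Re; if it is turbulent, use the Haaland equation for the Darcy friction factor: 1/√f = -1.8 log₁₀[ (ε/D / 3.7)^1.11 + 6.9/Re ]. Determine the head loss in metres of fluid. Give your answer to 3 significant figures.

h_f ≈ 0.973 m

ṁ = 214000 kg/h = 214000/3600 = 59.44 kg/s.
A = πD²/4 = π(0.146)²/4 = 0.01674 m²; mean velocity V = ṁ/(ρA) = 59.44/(996 · 0.01674) = 3.565 m/s.
Reynolds number Re = ρVD/μ = 996 · 3.565 · 0.146 / 0.000704 = 7.364e+05.
Re > 4000 → turbulent. Relative roughness ε/D = 0.00173/0.146 = 0.0118. Haaland: 1/√f = -1.8 log₁₀[(0.0118/3.7)^1.11 + 6.9/7.364e+05] = -1.8 log₁₀[0.0017 + 9.37e-06] = 4.98, so f = 0.04033.
Darcy-Weisbach: ΔP = f(L/D)(ρV²/2) = 0.04033·(5.44/0.146)·(996·3.565²/2) = 0.04033·37.26·6329 = 9510 Pa.
Head loss h_f = ΔP/(ρg) = 9510/(996·9.81) = 0.973 m.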